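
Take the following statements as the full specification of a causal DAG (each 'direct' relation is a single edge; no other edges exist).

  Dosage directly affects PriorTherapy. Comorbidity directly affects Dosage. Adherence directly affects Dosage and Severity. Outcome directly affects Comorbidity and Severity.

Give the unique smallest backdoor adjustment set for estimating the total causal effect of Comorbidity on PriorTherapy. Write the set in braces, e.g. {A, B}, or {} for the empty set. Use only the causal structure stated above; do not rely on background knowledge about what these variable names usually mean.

{}

Variables eligible for adjustment (non-descendants of Comorbidity, excluding Comorbidity and PriorTherapy): {Adherence, Outcome, Severity}.
Backdoor paths from Comorbidity to PriorTherapy:
  P1: Comorbidity <- Outcome -> Severity <- Adherence -> Dosage -> PriorTherapy
Each backdoor path contains an unconditioned collider, so every path is already blocked with the empty conditioning set:
  P1: blocked at collider Severity (neither it nor any descendant is in the conditioning set).
The empty set is therefore the unique smallest valid set.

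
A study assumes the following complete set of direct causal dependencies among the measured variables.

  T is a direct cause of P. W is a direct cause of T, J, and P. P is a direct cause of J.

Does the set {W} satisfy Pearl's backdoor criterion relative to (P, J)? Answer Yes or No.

Yes

Backdoor paths from P to J (paths whose first edge points into P):
  P1: P <- W -> J
  P2: P <- T <- W -> J
Condition 1 (no descendant of P in the set): holds — descendants of P are {J}; none are in {W}.
Condition 2 (every backdoor path blocked by {W}):
  P1: blocked at fork node W ∈ conditioning set.
  P2: blocked at fork node W ∈ conditioning set.
{W} satisfies the backdoor criterion.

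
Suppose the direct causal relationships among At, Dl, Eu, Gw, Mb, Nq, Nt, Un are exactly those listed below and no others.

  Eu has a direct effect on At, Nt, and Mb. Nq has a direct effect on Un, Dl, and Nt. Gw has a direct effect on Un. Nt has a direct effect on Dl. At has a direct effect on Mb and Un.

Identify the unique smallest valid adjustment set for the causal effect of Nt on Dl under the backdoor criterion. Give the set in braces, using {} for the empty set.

Variables eligible for adjustment (non-descendants of Nt, excluding Nt and Dl): {At, Eu, Gw, Mb, Nq, Un}.
Backdoor paths from Nt to Dl:
  P1: Nt <- Eu -> At -> Un <- Nq -> Dl
  P2: Nt <- Eu -> Mb <- At -> Un <- Nq -> Dl
  P3: Nt <- Nq -> Dl
The empty set is not sufficient: P3 (Nt <- Nq -> Dl) has no collider blocking it and no conditioned non-collider, so it is open.
Try {Nq}:
  P1: blocked at collider Un (neither it nor any descendant is in the conditioning set).
  P2: blocked at collider Mb (neither it nor any descendant is in the conditioning set).
  P3: blocked at fork node Nq ∈ conditioning set.
{Nq} contains no descendant of Nt and blocks every backdoor path.
No other singleton works — e.g. {Eu} leaves P3 open — so {Nq} is the unique smallest valid adjustment set.

{Nq}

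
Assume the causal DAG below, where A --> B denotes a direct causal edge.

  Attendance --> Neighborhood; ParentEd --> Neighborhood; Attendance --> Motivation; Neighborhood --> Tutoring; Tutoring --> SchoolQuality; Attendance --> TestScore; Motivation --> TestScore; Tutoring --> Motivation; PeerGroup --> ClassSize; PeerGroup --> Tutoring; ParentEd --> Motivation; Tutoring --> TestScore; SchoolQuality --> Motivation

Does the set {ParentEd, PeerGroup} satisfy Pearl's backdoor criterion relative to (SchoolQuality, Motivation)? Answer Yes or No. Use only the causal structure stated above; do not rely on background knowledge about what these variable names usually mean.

No

Backdoor paths from SchoolQuality to Motivation (paths whose first edge points into SchoolQuality):
  P1: SchoolQuality <- Tutoring <- Neighborhood <- Attendance -> Motivation
  P2: SchoolQuality <- Tutoring <- Neighborhood <- Attendance -> TestScore <- Motivation
  P3: SchoolQuality <- Tutoring <- Neighborhood <- ParentEd -> Motivation
  P4: SchoolQuality <- Tutoring -> Motivation
  P5: SchoolQuality <- Tutoring -> TestScore <- Attendance -> Neighborhood <- ParentEd -> Motivation
  P6: SchoolQuality <- Tutoring -> TestScore <- Attendance -> Motivation
  P7: SchoolQuality <- Tutoring -> TestScore <- Motivation
Condition 1 (no descendant of SchoolQuality in the set): holds — descendants of SchoolQuality are {Motivation, TestScore}; none are in {ParentEd, PeerGroup}.
Condition 2 (every backdoor path blocked by {ParentEd, PeerGroup}):
  P1: open — no interior node is in the conditioning set.
  P2: blocked at collider TestScore (neither it nor any descendant is in the conditioning set).
  P3: blocked at fork node ParentEd ∈ conditioning set.
  P4: open — no interior node is in the conditioning set.
  P5: blocked at collider TestScore (neither it nor any descendant is in the conditioning set).
  P6: blocked at collider TestScore (neither it nor any descendant is in the conditioning set).
  P7: blocked at collider TestScore (neither it nor any descendant is in the conditioning set).
{ParentEd, PeerGroup} does not satisfy the backdoor criterion.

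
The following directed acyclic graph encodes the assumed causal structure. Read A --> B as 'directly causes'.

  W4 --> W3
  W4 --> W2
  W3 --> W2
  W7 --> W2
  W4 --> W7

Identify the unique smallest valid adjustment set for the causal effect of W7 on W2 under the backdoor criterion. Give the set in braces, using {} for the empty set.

Variables eligible for adjustment (non-descendants of W7, excluding W7 and W2): {W3, W4}.
Backdoor paths from W7 to W2:
  P1: W7 <- W4 -> W3 -> W2
  P2: W7 <- W4 -> W2
The empty set is not sufficient: P1 (W7 <- W4 -> W3 -> W2) has no collider blocking it and no conditioned non-collider, so it is open.
Try {W4}:
  P1: blocked at fork node W4 ∈ conditioning set.
  P2: blocked at fork node W4 ∈ conditioning set.
{W4} contains no descendant of W7 and blocks every backdoor path.
No other singleton works — e.g. {W3} leaves P2 open — so {W4} is the unique smallest valid adjustment set.

{W4}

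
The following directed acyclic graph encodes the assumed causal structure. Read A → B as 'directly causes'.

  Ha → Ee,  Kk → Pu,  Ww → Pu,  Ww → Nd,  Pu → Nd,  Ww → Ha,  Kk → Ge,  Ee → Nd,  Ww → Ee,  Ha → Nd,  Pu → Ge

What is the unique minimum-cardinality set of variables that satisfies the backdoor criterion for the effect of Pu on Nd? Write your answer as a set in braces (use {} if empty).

{Ww}

Variables eligible for adjustment (non-descendants of Pu, excluding Pu and Nd): {Ee, Ha, Kk, Ww}.
Backdoor paths from Pu to Nd:
  P1: Pu <- Ww -> Ha -> Ee -> Nd
  P2: Pu <- Ww -> Ha -> Nd
  P3: Pu <- Ww -> Ee <- Ha -> Nd
  P4: Pu <- Ww -> Ee -> Nd
  P5: Pu <- Ww -> Nd
The empty set is not sufficient: P1 (Pu <- Ww -> Ha -> Ee -> Nd) has no collider blocking it and no conditioned non-collider, so it is open.
Try {Ww}:
  P1: blocked at fork node Ww ∈ conditioning set.
  P2: blocked at fork node Ww ∈ conditioning set.
  P3: blocked at fork node Ww ∈ conditioning set.
  P4: blocked at fork node Ww ∈ conditioning set.
  P5: blocked at fork node Ww ∈ conditioning set.
{Ww} contains no descendant of Pu and blocks every backdoor path.
No other singleton works — e.g. {Kk} leaves P1 open — so {Ww} is the unique smallest valid adjustment set.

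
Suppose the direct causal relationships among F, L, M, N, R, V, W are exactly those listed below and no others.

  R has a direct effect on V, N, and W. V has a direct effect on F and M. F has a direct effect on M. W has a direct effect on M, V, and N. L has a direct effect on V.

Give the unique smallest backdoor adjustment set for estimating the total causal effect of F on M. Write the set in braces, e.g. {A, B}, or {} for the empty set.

{V}

Variables eligible for adjustment (non-descendants of F, excluding F and M): {L, N, R, V, W}.
Backdoor paths from F to M:
  P1: F <- V <- R -> W -> M
  P2: F <- V <- R -> N <- W -> M
  P3: F <- V <- W -> M
  P4: F <- V -> M
The empty set is not sufficient: P1 (F <- V <- R -> W -> M) has no collider blocking it and no conditioned non-collider, so it is open.
Try {V}:
  P1: blocked at chain node V ∈ conditioning set.
  P2: blocked at chain node V ∈ conditioning set.
  P3: blocked at chain node V ∈ conditioning set.
  P4: blocked at fork node V ∈ conditioning set.
{V} contains no descendant of F and blocks every backdoor path.
No other singleton works — e.g. {L} leaves P1 open — so {V} is the unique smallest valid adjustment set.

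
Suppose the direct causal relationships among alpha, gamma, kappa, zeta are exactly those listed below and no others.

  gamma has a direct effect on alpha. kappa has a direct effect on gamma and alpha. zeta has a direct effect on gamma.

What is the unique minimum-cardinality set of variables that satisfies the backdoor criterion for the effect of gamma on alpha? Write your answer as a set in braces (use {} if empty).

{kappa}

Variables eligible for adjustment (non-descendants of gamma, excluding gamma and alpha): {kappa, zeta}.
Backdoor paths from gamma to alpha:
  P1: gamma <- kappa -> alpha
The empty set is not sufficient: P1 (gamma <- kappa -> alpha) has no collider blocking it and no conditioned non-collider, so it is open.
Try {kappa}:
  P1: blocked at fork node kappa ∈ conditioning set.
{kappa} contains no descendant of gamma and blocks every backdoor path.
No other singleton works — e.g. {zeta} leaves P1 open — so {kappa} is the unique smallest valid adjustment set.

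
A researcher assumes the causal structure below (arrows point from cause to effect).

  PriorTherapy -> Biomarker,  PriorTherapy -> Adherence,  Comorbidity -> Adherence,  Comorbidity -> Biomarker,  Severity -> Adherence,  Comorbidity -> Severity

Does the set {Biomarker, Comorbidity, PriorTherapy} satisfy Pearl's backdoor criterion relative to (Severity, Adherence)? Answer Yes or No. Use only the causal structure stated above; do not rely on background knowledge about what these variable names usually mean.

Backdoor paths from Severity to Adherence (paths whose first edge points into Severity):
  P1: Severity <- Comorbidity -> Biomarker <- PriorTherapy -> Adherence
  P2: Severity <- Comorbidity -> Adherence
Condition 1 (no descendant of Severity in the set): holds — descendants of Severity are {Adherence}; none are in {Biomarker, Comorbidity, PriorTherapy}.
Condition 2 (every backdoor path blocked by {Biomarker, Comorbidity, PriorTherapy}):
  P1: blocked at fork node Comorbidity ∈ conditioning set.
  P2: blocked at fork node Comorbidity ∈ conditioning set.
{Biomarker, Comorbidity, PriorTherapy} satisfies the backdoor criterion.

Yes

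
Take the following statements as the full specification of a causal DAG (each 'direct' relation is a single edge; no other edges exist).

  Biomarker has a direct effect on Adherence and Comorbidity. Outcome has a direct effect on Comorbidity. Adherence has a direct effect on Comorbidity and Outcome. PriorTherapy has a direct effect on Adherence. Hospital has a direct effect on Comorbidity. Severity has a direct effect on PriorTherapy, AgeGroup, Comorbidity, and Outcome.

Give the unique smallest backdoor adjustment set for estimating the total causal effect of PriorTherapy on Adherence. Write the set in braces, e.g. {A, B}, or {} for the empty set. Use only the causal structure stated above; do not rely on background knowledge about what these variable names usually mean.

Variables eligible for adjustment (non-descendants of PriorTherapy, excluding PriorTherapy and Adherence): {AgeGroup, Biomarker, Hospital, Severity}.
Backdoor paths from PriorTherapy to Adherence:
  P1: PriorTherapy <- Severity -> Outcome <- Adherence
  P2: PriorTherapy <- Severity -> Outcome -> Comorbidity <- Biomarker -> Adherence
  P3: PriorTherapy <- Severity -> Outcome -> Comorbidity <- Adherence
  P4: PriorTherapy <- Severity -> Comorbidity <- Biomarker -> Adherence
  P5: PriorTherapy <- Severity -> Comorbidity <- Adherence
  P6: PriorTherapy <- Severity -> Comorbidity <- Outcome <- Adherence
Each backdoor path contains an unconditioned collider, so every path is already blocked with the empty conditioning set:
  P1: blocked at collider Outcome (neither it nor any descendant is in the conditioning set).
  P2: blocked at collider Comorbidity (neither it nor any descendant is in the conditioning set).
  P3: blocked at collider Comorbidity (neither it nor any descendant is in the conditioning set).
  P4: blocked at collider Comorbidity (neither it nor any descendant is in the conditioning set).
  P5: blocked at collider Comorbidity (neither it nor any descendant is in the conditioning set).
  P6: blocked at collider Comorbidity (neither it nor any descendant is in the conditioning set).
The empty set is therefore the unique smallest valid set.

{}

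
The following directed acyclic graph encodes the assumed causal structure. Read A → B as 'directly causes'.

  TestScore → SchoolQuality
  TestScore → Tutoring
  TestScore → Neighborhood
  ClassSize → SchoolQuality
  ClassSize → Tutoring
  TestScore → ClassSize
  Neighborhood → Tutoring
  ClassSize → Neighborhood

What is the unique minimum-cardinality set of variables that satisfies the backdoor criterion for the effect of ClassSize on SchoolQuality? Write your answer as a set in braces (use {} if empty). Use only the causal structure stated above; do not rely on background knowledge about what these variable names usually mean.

{TestScore}

Variables eligible for adjustment (non-descendants of ClassSize, excluding ClassSize and SchoolQuality): {TestScore}.
Backdoor paths from ClassSize to SchoolQuality:
  P1: ClassSize <- TestScore -> SchoolQuality
The empty set is not sufficient: P1 (ClassSize <- TestScore -> SchoolQuality) has no collider blocking it and no conditioned non-collider, so it is open.
Try {TestScore}:
  P1: blocked at fork node TestScore ∈ conditioning set.
{TestScore} contains no descendant of ClassSize and blocks every backdoor path.
{TestScore} is the unique smallest valid adjustment set.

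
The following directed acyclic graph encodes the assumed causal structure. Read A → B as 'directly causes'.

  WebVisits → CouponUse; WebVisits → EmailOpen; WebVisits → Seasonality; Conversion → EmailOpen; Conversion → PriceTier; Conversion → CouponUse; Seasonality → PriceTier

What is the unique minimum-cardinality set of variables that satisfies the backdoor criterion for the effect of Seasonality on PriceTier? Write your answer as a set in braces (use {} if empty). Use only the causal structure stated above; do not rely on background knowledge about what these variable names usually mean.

{}

Variables eligible for adjustment (non-descendants of Seasonality, excluding Seasonality and PriceTier): {Conversion, CouponUse, EmailOpen, WebVisits}.
Backdoor paths from Seasonality to PriceTier:
  P1: Seasonality <- WebVisits -> EmailOpen <- Conversion -> PriceTier
  P2: Seasonality <- WebVisits -> CouponUse <- Conversion -> PriceTier
Each backdoor path contains an unconditioned collider, so every path is already blocked with the empty conditioning set:
  P1: blocked at collider EmailOpen (neither it nor any descendant is in the conditioning set).
  P2: blocked at collider CouponUse (neither it nor any descendant is in the conditioning set).
The empty set is therefore the unique smallest valid set.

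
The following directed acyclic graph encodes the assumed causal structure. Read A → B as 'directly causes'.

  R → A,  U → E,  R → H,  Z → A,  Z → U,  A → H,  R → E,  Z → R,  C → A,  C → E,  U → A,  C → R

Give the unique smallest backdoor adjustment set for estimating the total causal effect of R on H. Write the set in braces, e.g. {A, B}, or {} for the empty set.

Variables eligible for adjustment (non-descendants of R, excluding R and H): {C, U, Z}.
Backdoor paths from R to H:
  P1: R <- C -> A -> H
  P2: R <- C -> E <- U <- Z -> A -> H
  P3: R <- C -> E <- U -> A -> H
  P4: R <- Z -> U -> A -> H
  P5: R <- Z -> U -> E <- C -> A -> H
  P6: R <- Z -> A -> H
The empty set is not sufficient: P1 (R <- C -> A -> H) has no collider blocking it and no conditioned non-collider, so it is open.
Try {C, Z}:
  P1: blocked at fork node C ∈ conditioning set.
  P2: blocked at fork node C ∈ conditioning set.
  P3: blocked at fork node C ∈ conditioning set.
  P4: blocked at fork node Z ∈ conditioning set.
  P5: blocked at fork node Z ∈ conditioning set.
  P6: blocked at fork node Z ∈ conditioning set.
{C, Z} contains no descendant of R and blocks every backdoor path.
Every element of {C, Z} is needed (dropping C leaves P1 open; dropping Z leaves P4 open), so no proper subset is valid.
Among all size-2 subsets of the eligible variables, only {C, Z} blocks every backdoor path, so it is the unique smallest valid adjustment set.

{C, Z}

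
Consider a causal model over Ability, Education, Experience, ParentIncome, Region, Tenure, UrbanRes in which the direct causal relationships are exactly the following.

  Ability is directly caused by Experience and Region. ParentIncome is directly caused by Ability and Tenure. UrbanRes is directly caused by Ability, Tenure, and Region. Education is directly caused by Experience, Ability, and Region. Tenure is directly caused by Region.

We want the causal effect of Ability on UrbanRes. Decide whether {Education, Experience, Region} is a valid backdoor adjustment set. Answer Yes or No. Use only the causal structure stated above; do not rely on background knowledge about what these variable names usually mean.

No

Backdoor paths from Ability to UrbanRes (paths whose first edge points into Ability):
  P1: Ability <- Region -> Tenure -> UrbanRes
  P2: Ability <- Region -> UrbanRes
  P3: Ability <- Experience -> Education <- Region -> Tenure -> UrbanRes
  P4: Ability <- Experience -> Education <- Region -> UrbanRes
Condition 1 (no descendant of Ability in the set): FAILS — Education is a descendant of Ability.
Condition 2 (every backdoor path blocked by {Education, Experience, Region}):
  P1: blocked at fork node Region ∈ conditioning set.
  P2: blocked at fork node Region ∈ conditioning set.
  P3: blocked at fork node Experience ∈ conditioning set.
  P4: blocked at fork node Experience ∈ conditioning set.
{Education, Experience, Region} does not satisfy the backdoor criterion.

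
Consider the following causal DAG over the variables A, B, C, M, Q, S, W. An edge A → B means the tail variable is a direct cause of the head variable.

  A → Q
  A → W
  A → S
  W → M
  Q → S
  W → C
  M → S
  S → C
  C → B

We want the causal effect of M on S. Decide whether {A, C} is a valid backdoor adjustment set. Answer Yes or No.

No

Backdoor paths from M to S (paths whose first edge points into M):
  P1: M <- W <- A -> Q -> S
  P2: M <- W <- A -> S
  P3: M <- W -> C <- S
Condition 1 (no descendant of M in the set): FAILS — C is a descendant of M.
Condition 2 (every backdoor path blocked by {A, C}):
  P1: blocked at fork node A ∈ conditioning set.
  P2: blocked at fork node A ∈ conditioning set.
  P3: open — collider(s) C are conditioned on (or have a conditioned descendant) and no non-collider on the path is in the set.
{A, C} does not satisfy the backdoor criterion.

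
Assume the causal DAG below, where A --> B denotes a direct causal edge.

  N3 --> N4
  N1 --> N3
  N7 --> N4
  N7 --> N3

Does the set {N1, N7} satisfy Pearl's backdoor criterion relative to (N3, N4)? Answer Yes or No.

Backdoor paths from N3 to N4 (paths whose first edge points into N3):
  P1: N3 <- N7 -> N4
Condition 1 (no descendant of N3 in the set): holds — descendants of N3 are {N4}; none are in {N1, N7}.
Condition 2 (every backdoor path blocked by {N1, N7}):
  P1: blocked at fork node N7 ∈ conditioning set.
{N1, N7} satisfies the backdoor criterion.

Yes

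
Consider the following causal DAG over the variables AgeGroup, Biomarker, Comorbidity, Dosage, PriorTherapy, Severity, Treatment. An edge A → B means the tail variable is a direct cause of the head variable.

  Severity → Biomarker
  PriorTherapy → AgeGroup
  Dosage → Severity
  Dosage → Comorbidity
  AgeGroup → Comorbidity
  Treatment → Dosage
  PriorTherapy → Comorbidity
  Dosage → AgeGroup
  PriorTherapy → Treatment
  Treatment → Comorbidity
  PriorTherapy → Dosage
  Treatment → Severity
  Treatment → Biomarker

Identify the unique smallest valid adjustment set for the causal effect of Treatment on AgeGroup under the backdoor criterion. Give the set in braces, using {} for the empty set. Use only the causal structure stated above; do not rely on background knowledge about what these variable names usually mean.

Variables eligible for adjustment (non-descendants of Treatment, excluding Treatment and AgeGroup): {PriorTherapy}.
Backdoor paths from Treatment to AgeGroup:
  P1: Treatment <- PriorTherapy -> Dosage -> AgeGroup
  P2: Treatment <- PriorTherapy -> Dosage -> Comorbidity <- AgeGroup
  P3: Treatment <- PriorTherapy -> AgeGroup
  P4: Treatment <- PriorTherapy -> Comorbidity <- Dosage -> AgeGroup
  P5: Treatment <- PriorTherapy -> Comorbidity <- AgeGroup
The empty set is not sufficient: P1 (Treatment <- PriorTherapy -> Dosage -> AgeGroup) has no collider blocking it and no conditioned non-collider, so it is open.
Try {PriorTherapy}:
  P1: blocked at fork node PriorTherapy ∈ conditioning set.
  P2: blocked at fork node PriorTherapy ∈ conditioning set.
  P3: blocked at fork node PriorTherapy ∈ conditioning set.
  P4: blocked at fork node PriorTherapy ∈ conditioning set.
  P5: blocked at fork node PriorTherapy ∈ conditioning set.
{PriorTherapy} contains no descendant of Treatment and blocks every backdoor path.
{PriorTherapy} is the unique smallest valid adjustment set.

{PriorTherapy}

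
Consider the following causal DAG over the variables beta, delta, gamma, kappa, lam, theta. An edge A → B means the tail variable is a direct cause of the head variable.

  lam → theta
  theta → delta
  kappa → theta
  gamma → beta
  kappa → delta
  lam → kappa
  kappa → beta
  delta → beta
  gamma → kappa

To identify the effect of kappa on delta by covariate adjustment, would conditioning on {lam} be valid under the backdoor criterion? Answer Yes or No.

Yes

Backdoor paths from kappa to delta (paths whose first edge points into kappa):
  P1: kappa <- gamma -> beta <- delta
  P2: kappa <- lam -> theta -> delta
Condition 1 (no descendant of kappa in the set): holds — descendants of kappa are {beta, delta, theta}; none are in {lam}.
Condition 2 (every backdoor path blocked by {lam}):
  P1: blocked at collider beta (neither it nor any descendant is in the conditioning set).
  P2: blocked at fork node lam ∈ conditioning set.
{lam} satisfies the backdoor criterion.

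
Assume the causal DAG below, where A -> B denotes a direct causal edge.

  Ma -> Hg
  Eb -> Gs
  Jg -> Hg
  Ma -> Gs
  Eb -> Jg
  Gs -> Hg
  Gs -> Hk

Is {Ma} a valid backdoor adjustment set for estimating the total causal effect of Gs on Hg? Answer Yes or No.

Backdoor paths from Gs to Hg (paths whose first edge points into Gs):
  P1: Gs <- Eb -> Jg -> Hg
  P2: Gs <- Ma -> Hg
Condition 1 (no descendant of Gs in the set): holds — descendants of Gs are {Hg, Hk}; none are in {Ma}.
Condition 2 (every backdoor path blocked by {Ma}):
  P1: open — no interior node is in the conditioning set.
  P2: blocked at fork node Ma ∈ conditioning set.
{Ma} does not satisfy the backdoor criterion.

No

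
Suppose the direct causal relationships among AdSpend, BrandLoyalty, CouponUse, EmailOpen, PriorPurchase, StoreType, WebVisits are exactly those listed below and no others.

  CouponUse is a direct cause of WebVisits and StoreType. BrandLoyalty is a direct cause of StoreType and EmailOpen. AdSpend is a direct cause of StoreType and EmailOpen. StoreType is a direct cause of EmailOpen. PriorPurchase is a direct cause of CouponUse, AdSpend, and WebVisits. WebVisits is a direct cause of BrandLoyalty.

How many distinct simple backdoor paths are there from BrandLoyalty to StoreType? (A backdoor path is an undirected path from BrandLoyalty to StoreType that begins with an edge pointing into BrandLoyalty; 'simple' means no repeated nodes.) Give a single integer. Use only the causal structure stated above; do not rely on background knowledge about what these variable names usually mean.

A backdoor path from BrandLoyalty to StoreType is any simple undirected path whose first edge points into BrandLoyalty (i.e. leaves BrandLoyalty via a parent).
Parents of BrandLoyalty: {WebVisits}.
Enumerating:
  P1: BrandLoyalty <- WebVisits <- PriorPurchase -> CouponUse -> StoreType
  P2: BrandLoyalty <- WebVisits <- PriorPurchase -> AdSpend -> StoreType
  P3: BrandLoyalty <- WebVisits <- PriorPurchase -> AdSpend -> EmailOpen <- StoreType
  P4: BrandLoyalty <- WebVisits <- CouponUse <- PriorPurchase -> AdSpend -> StoreType
  P5: BrandLoyalty <- WebVisits <- CouponUse <- PriorPurchase -> AdSpend -> EmailOpen <- StoreType
  P6: BrandLoyalty <- WebVisits <- CouponUse -> StoreType
That exhausts the simple backdoor paths. Count: 6.

6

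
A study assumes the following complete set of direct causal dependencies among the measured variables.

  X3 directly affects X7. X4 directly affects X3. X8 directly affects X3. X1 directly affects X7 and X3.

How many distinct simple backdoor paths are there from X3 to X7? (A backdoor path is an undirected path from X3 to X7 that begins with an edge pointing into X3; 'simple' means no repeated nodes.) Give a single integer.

1

A backdoor path from X3 to X7 is any simple undirected path whose first edge points into X3 (i.e. leaves X3 via a parent).
Parents of X3: {X1, X4, X8}.
Enumerating:
  P1: X3 <- X1 -> X7
That exhausts the simple backdoor paths. Count: 1.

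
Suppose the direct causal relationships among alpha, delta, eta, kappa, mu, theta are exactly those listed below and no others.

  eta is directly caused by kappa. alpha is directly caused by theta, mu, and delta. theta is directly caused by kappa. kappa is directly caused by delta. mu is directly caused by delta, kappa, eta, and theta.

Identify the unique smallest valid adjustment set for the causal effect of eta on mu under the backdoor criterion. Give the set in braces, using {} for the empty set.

Variables eligible for adjustment (non-descendants of eta, excluding eta and mu): {delta, kappa, theta}.
Backdoor paths from eta to mu:
  P1: eta <- kappa <- delta -> mu
  P2: eta <- kappa <- delta -> alpha <- theta -> mu
  P3: eta <- kappa <- delta -> alpha <- mu
  P4: eta <- kappa -> theta -> mu
  P5: eta <- kappa -> theta -> alpha <- delta -> mu
  P6: eta <- kappa -> theta -> alpha <- mu
  P7: eta <- kappa -> mu
The empty set is not sufficient: P1 (eta <- kappa <- delta -> mu) has no collider blocking it and no conditioned non-collider, so it is open.
Try {kappa}:
  P1: blocked at chain node kappa ∈ conditioning set.
  P2: blocked at chain node kappa ∈ conditioning set.
  P3: blocked at chain node kappa ∈ conditioning set.
  P4: blocked at fork node kappa ∈ conditioning set.
  P5: blocked at fork node kappa ∈ conditioning set.
  P6: blocked at fork node kappa ∈ conditioning set.
  P7: blocked at fork node kappa ∈ conditioning set.
{kappa} contains no descendant of eta and blocks every backdoor path.
No other singleton works — e.g. {delta} leaves P4 open — so {kappa} is the unique smallest valid adjustment set.

{kappa}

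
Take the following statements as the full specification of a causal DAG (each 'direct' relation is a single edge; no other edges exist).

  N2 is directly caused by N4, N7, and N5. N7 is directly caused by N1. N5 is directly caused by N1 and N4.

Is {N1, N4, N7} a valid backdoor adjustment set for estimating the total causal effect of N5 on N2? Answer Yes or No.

Backdoor paths from N5 to N2 (paths whose first edge points into N5):
  P1: N5 <- N4 -> N2
  P2: N5 <- N1 -> N7 -> N2
Condition 1 (no descendant of N5 in the set): holds — descendants of N5 are {N2}; none are in {N1, N4, N7}.
Condition 2 (every backdoor path blocked by {N1, N4, N7}):
  P1: blocked at fork node N4 ∈ conditioning set.
  P2: blocked at fork node N1 ∈ conditioning set.
{N1, N4, N7} satisfies the backdoor criterion.

Yes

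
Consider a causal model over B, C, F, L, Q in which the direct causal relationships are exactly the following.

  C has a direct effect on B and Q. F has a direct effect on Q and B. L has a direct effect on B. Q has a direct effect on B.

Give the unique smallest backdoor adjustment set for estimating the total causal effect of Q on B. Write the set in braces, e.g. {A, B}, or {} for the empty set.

Variables eligible for adjustment (non-descendants of Q, excluding Q and B): {C, F, L}.
Backdoor paths from Q to B:
  P1: Q <- C -> B
  P2: Q <- F -> B
The empty set is not sufficient: P1 (Q <- C -> B) has no collider blocking it and no conditioned non-collider, so it is open.
Try {C, F}:
  P1: blocked at fork node C ∈ conditioning set.
  P2: blocked at fork node F ∈ conditioning set.
{C, F} contains no descendant of Q and blocks every backdoor path.
Every element of {C, F} is needed (dropping C leaves P1 open; dropping F leaves P2 open), so no proper subset is valid.
Among all size-2 subsets of the eligible variables, only {C, F} blocks every backdoor path, so it is the unique smallest valid adjustment set.

{C, F}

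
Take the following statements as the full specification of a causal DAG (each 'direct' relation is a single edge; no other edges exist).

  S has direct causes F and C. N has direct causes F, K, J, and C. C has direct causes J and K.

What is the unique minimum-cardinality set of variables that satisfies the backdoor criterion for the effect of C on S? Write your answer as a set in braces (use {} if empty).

Variables eligible for adjustment (non-descendants of C, excluding C and S): {F, J, K}.
Backdoor paths from C to S:
  P1: C <- K -> N <- F -> S
  P2: C <- J -> N <- F -> S
Each backdoor path contains an unconditioned collider, so every path is already blocked with the empty conditioning set:
  P1: blocked at collider N (neither it nor any descendant is in the conditioning set).
  P2: blocked at collider N (neither it nor any descendant is in the conditioning set).
The empty set is therefore the unique smallest valid set.

{}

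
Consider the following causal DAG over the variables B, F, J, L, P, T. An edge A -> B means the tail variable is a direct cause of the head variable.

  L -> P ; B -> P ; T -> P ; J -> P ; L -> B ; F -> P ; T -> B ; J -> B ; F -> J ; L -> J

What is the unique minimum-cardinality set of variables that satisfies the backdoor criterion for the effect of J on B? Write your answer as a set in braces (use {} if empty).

{L}

Variables eligible for adjustment (non-descendants of J, excluding J and B): {F, L, T}.
Backdoor paths from J to B:
  P1: J <- F -> P <- T -> B
  P2: J <- F -> P <- L -> B
  P3: J <- F -> P <- B
  P4: J <- L -> B
  P5: J <- L -> P <- T -> B
  P6: J <- L -> P <- B
The empty set is not sufficient: P4 (J <- L -> B) has no collider blocking it and no conditioned non-collider, so it is open.
Try {L}:
  P1: blocked at collider P (neither it nor any descendant is in the conditioning set).
  P2: blocked at collider P (neither it nor any descendant is in the conditioning set).
  P3: blocked at collider P (neither it nor any descendant is in the conditioning set).
  P4: blocked at fork node L ∈ conditioning set.
  P5: blocked at fork node L ∈ conditioning set.
  P6: blocked at fork node L ∈ conditioning set.
{L} contains no descendant of J and blocks every backdoor path.
No other singleton works — e.g. {F} leaves P4 open — so {L} is the unique smallest valid adjustment set.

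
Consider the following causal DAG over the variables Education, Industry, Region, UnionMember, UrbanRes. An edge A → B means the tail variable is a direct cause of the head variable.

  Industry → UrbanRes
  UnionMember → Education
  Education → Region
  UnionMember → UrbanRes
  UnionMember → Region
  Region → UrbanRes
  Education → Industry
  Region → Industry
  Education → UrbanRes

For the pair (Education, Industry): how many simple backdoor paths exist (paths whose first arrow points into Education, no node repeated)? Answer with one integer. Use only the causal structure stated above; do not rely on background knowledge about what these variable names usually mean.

A backdoor path from Education to Industry is any simple undirected path whose first edge points into Education (i.e. leaves Education via a parent).
Parents of Education: {UnionMember}.
Enumerating:
  P1: Education <- UnionMember -> Region -> Industry
  P2: Education <- UnionMember -> Region -> UrbanRes <- Industry
  P3: Education <- UnionMember -> UrbanRes <- Region -> Industry
  P4: Education <- UnionMember -> UrbanRes <- Industry
That exhausts the simple backdoor paths. Count: 4.

4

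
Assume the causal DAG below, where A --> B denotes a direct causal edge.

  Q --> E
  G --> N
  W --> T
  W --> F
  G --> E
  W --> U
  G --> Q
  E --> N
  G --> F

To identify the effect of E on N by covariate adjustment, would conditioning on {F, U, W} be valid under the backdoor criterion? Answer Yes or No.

No

Backdoor paths from E to N (paths whose first edge points into E):
  P1: E <- G -> N
  P2: E <- Q <- G -> N
Condition 1 (no descendant of E in the set): holds — descendants of E are {N}; none are in {F, U, W}.
Condition 2 (every backdoor path blocked by {F, U, W}):
  P1: open — no interior node is in the conditioning set.
  P2: open — no interior node is in the conditioning set.
{F, U, W} does not satisfy the backdoor criterion.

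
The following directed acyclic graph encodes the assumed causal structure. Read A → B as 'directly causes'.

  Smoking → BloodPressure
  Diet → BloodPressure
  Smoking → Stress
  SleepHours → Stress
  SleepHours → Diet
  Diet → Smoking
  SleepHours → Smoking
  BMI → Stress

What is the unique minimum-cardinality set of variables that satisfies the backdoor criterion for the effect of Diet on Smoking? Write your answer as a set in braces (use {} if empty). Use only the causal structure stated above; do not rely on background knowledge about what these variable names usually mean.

{SleepHours}

Variables eligible for adjustment (non-descendants of Diet, excluding Diet and Smoking): {BMI, SleepHours}.
Backdoor paths from Diet to Smoking:
  P1: Diet <- SleepHours -> Smoking
  P2: Diet <- SleepHours -> Stress <- Smoking
The empty set is not sufficient: P1 (Diet <- SleepHours -> Smoking) has no collider blocking it and no conditioned non-collider, so it is open.
Try {SleepHours}:
  P1: blocked at fork node SleepHours ∈ conditioning set.
  P2: blocked at fork node SleepHours ∈ conditioning set.
{SleepHours} contains no descendant of Diet and blocks every backdoor path.
No other singleton works — e.g. {BMI} leaves P1 open — so {SleepHours} is the unique smallest valid adjustment set.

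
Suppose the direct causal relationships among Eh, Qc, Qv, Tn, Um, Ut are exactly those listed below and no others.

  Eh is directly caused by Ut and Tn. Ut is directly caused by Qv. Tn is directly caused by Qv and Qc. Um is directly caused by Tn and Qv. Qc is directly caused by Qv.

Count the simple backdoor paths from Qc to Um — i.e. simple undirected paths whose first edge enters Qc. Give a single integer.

3

A backdoor path from Qc to Um is any simple undirected path whose first edge points into Qc (i.e. leaves Qc via a parent).
Parents of Qc: {Qv}.
Enumerating:
  P1: Qc <- Qv -> Ut -> Eh <- Tn -> Um
  P2: Qc <- Qv -> Tn -> Um
  P3: Qc <- Qv -> Um
That exhausts the simple backdoor paths. Count: 3.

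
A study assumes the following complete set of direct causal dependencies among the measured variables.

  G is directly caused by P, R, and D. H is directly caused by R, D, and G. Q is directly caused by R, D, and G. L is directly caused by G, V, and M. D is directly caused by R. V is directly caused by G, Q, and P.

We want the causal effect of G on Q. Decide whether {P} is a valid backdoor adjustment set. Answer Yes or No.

Backdoor paths from G to Q (paths whose first edge points into G):
  P1: G <- R -> D -> Q
  P2: G <- R -> H <- D -> Q
  P3: G <- R -> Q
  P4: G <- P -> V <- Q
  P5: G <- D <- R -> Q
  P6: G <- D -> H <- R -> Q
  P7: G <- D -> Q
Condition 1 (no descendant of G in the set): holds — descendants of G are {H, L, Q, V}; none are in {P}.
Condition 2 (every backdoor path blocked by {P}):
  P1: open — no interior node is in the conditioning set.
  P2: blocked at collider H (neither it nor any descendant is in the conditioning set).
  P3: open — no interior node is in the conditioning set.
  P4: blocked at fork node P ∈ conditioning set.
  P5: open — no interior node is in the conditioning set.
  P6: blocked at collider H (neither it nor any descendant is in the conditioning set).
  P7: open — no interior node is in the conditioning set.
{P} does not satisfy the backdoor criterion.

No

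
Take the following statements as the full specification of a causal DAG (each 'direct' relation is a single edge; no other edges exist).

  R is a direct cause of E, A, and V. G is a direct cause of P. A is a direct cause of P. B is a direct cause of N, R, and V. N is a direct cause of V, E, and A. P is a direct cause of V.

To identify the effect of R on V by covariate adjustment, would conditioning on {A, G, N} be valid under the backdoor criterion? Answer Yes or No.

No

Backdoor paths from R to V (paths whose first edge points into R):
  P1: R <- B -> N -> A -> P -> V
  P2: R <- B -> N -> V
  P3: R <- B -> V
Condition 1 (no descendant of R in the set): FAILS — A is a descendant of R.
Condition 2 (every backdoor path blocked by {A, G, N}):
  P1: blocked at chain node N ∈ conditioning set.
  P2: blocked at chain node N ∈ conditioning set.
  P3: open — no interior node is in the conditioning set.
{A, G, N} does not satisfy the backdoor criterion.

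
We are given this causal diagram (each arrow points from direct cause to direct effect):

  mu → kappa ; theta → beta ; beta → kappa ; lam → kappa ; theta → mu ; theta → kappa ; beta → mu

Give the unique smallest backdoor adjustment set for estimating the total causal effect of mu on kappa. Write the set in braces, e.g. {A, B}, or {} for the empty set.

{beta, theta}

Variables eligible for adjustment (non-descendants of mu, excluding mu and kappa): {beta, lam, theta}.
Backdoor paths from mu to kappa:
  P1: mu <- theta -> beta -> kappa
  P2: mu <- theta -> kappa
  P3: mu <- beta <- theta -> kappa
  P4: mu <- beta -> kappa
The empty set is not sufficient: P1 (mu <- theta -> beta -> kappa) has no collider blocking it and no conditioned non-collider, so it is open.
Try {beta, theta}:
  P1: blocked at fork node theta ∈ conditioning set.
  P2: blocked at fork node theta ∈ conditioning set.
  P3: blocked at chain node beta ∈ conditioning set.
  P4: blocked at fork node beta ∈ conditioning set.
{beta, theta} contains no descendant of mu and blocks every backdoor path.
Every element of {beta, theta} is needed (dropping beta leaves P4 open; dropping theta leaves P2 open), so no proper subset is valid.
Among all size-2 subsets of the eligible variables, only {beta, theta} blocks every backdoor path, so it is the unique smallest valid adjustment set.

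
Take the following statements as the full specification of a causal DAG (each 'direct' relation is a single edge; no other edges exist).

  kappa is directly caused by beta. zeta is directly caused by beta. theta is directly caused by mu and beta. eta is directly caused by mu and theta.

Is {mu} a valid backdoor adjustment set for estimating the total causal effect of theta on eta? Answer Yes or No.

Backdoor paths from theta to eta (paths whose first edge points into theta):
  P1: theta <- mu -> eta
Condition 1 (no descendant of theta in the set): holds — descendants of theta are {eta}; none are in {mu}.
Condition 2 (every backdoor path blocked by {mu}):
  P1: blocked at fork node mu ∈ conditioning set.
{mu} satisfies the backdoor criterion.

Yes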